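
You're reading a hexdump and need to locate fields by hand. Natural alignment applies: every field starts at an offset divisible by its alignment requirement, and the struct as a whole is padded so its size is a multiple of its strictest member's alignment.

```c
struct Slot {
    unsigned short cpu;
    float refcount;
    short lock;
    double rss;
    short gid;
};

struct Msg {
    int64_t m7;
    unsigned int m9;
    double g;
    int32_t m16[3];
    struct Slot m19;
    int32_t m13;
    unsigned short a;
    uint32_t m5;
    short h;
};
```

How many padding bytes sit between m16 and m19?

4

Slot: @0: cpu [2B, align 2] → 2; +2 pad (align 4); @4: refcount [4B, align 4] → 8; @8: lock [2B, align 2] → 10; +6 pad (align 8); @16: rss [8B, align 8] → 24; @24: gid [2B, align 2] → 26; +6 tail pad (align 8); size 32, align 8
@0: m7 [8B, align 8] → 8
@8: m9 [4B, align 4] → 12
+4 pad (align 8)
@16: g [8B, align 8] → 24
@24: m16 [12B, align 4] → 36
+4 pad (align 8)
@40: m19 [32B, align 8] → 72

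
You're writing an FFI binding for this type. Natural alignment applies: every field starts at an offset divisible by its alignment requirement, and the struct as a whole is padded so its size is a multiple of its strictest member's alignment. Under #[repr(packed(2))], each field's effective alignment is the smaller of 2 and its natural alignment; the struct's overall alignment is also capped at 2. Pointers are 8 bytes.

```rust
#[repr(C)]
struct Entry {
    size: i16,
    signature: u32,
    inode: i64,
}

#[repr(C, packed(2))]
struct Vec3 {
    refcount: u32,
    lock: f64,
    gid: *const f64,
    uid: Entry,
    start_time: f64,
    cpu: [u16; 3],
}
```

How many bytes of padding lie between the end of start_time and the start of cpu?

Entry: size at 0 (size 2, align 2) → ends 2; pad 2 to align 4 for signature; signature at 4 (size 4, align 4) → ends 8; inode at 8 (size 8, align 8) → ends 16; total 16 bytes, alignment 8
refcount at 0 (size 4, align 2) → ends 4
lock at 4 (size 8, align 2) → ends 12
gid at 12 (size 8, align 2) → ends 20
uid at 20 (size 16, align 2) → ends 36
start_time at 36 (size 8, align 2) → ends 44
cpu at 44 (size 6, align 2) → ends 50

0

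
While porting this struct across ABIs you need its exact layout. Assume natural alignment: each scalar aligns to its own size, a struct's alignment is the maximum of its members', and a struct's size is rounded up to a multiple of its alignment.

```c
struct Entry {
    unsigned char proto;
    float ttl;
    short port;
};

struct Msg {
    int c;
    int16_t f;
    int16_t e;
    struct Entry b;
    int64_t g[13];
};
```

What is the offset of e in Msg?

6

Entry: proto at 0 (size 1, align 1) → ends 1; pad 3 to align 4 for ttl; ttl at 4 (size 4, align 4) → ends 8; port at 8 (size 2, align 2) → ends 10; tail pad 2 to reach multiple of 4; total 12 bytes, alignment 4
c at 0 (size 4, align 4) → ends 4
f at 4 (size 2, align 2) → ends 6
e at 6 (size 2, align 2) → ends 8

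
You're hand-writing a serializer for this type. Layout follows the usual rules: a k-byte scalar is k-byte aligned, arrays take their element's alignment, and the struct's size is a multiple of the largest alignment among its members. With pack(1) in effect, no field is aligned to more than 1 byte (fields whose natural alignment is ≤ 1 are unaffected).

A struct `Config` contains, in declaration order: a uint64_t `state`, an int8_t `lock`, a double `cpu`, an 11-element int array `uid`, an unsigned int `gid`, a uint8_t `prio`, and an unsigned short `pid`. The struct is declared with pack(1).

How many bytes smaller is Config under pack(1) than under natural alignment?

12

natural layout:
  @0: state [8B, align 8] → 8
  @8: lock [1B, align 1] → 9
  +7 pad (align 8)
  @16: cpu [8B, align 8] → 24
  @24: uid [44B, align 4] → 68
  @68: gid [4B, align 4] → 72
  @72: prio [1B, align 1] → 73
  +1 pad (align 2)
  @74: pid [2B, align 2] → 76
  +4 tail pad (align 8)
  size 80, align 8
packed(1) layout:
  @0: state [8B, align 1] → 8
  @8: lock [1B, align 1] → 9
  @9: cpu [8B, align 1] → 17
  @17: uid [44B, align 1] → 61
  @61: gid [4B, align 1] → 65
  @65: prio [1B, align 1] → 66
  @66: pid [2B, align 1] → 68
  size 68, align 1
80 − 68 = 12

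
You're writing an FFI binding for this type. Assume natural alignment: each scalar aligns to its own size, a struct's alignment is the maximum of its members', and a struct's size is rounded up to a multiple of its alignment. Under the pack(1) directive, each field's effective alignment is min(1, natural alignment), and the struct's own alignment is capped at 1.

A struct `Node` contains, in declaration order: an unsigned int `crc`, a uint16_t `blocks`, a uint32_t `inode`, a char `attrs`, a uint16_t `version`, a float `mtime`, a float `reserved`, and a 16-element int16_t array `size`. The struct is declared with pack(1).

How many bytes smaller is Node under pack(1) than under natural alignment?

3

natural layout:
  0..4  crc  (4B, 4-aligned)
  4..6  blocks  (2B, 2-aligned)
  6..8  -- padding (2B)
  8..12  inode  (4B, 4-aligned)
  12..13  attrs  (1B, 1-aligned)
  13..14  -- padding (1B)
  14..16  version  (2B, 2-aligned)
  16..20  mtime  (4B, 4-aligned)
  20..24  reserved  (4B, 4-aligned)
  24..56  size  (32B, 2-aligned)
  sizeof = 56, alignof = 4
packed(1) layout:
  0..4  crc  (4B, 1-aligned)
  4..6  blocks  (2B, 1-aligned)
  6..10  inode  (4B, 1-aligned)
  10..11  attrs  (1B, 1-aligned)
  11..13  version  (2B, 1-aligned)
  13..17  mtime  (4B, 1-aligned)
  17..21  reserved  (4B, 1-aligned)
  21..53  size  (32B, 1-aligned)
  sizeof = 53, alignof = 1
56 − 53 = 3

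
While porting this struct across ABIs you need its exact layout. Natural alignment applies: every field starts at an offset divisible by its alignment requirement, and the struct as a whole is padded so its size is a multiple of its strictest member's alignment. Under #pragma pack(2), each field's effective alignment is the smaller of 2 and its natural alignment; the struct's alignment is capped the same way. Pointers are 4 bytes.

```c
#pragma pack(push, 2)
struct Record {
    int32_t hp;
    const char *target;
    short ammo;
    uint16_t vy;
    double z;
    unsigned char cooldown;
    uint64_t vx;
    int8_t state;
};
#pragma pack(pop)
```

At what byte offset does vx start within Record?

22

hp at 0 (size 4, align 2) → ends 4
target at 4 (size 4, align 2) → ends 8
ammo at 8 (size 2, align 2) → ends 10
vy at 10 (size 2, align 2) → ends 12
z at 12 (size 8, align 2) → ends 20
cooldown at 20 (size 1, align 1) → ends 21
pad 1 to align 2 for vx
vx at 22 (size 8, align 2) → ends 30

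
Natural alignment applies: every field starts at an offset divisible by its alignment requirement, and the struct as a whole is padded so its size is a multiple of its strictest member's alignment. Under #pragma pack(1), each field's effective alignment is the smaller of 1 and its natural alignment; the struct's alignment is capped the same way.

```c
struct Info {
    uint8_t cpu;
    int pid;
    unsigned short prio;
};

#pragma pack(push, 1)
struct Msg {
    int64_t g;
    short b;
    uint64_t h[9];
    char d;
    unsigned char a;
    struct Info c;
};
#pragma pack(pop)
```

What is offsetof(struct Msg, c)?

Info: cpu at 0 (size 1, align 1) → ends 1; pad 3 to align 4 for pid; pid at 4 (size 4, align 4) → ends 8; prio at 8 (size 2, align 2) → ends 10; tail pad 2 to reach multiple of 4; total 12 bytes, alignment 4
g at 0 (size 8, align 1) → ends 8
b at 8 (size 2, align 1) → ends 10
h at 10 (size 72, align 1) → ends 82
d at 82 (size 1, align 1) → ends 83
a at 83 (size 1, align 1) → ends 84
c at 84 (size 12, align 1) → ends 96

84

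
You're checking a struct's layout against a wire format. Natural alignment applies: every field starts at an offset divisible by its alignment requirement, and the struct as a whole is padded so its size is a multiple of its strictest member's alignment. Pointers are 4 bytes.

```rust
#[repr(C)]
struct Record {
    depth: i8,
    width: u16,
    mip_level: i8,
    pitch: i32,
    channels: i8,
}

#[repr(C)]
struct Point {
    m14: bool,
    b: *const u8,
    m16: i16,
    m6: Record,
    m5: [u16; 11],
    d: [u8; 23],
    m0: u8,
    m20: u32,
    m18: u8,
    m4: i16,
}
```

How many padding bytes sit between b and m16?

Record: 0..1  depth  (1B, 1-aligned); 1..2  -- padding (1B); 2..4  width  (2B, 2-aligned); 4..5  mip_level  (1B, 1-aligned); 5..8  -- padding (3B); 8..12  pitch  (4B, 4-aligned); 12..13  channels  (1B, 1-aligned); 13..16  -- tail padding (3B); sizeof = 16, alignof = 4
0..1  m14  (1B, 1-aligned)
1..4  -- padding (3B)
4..8  b  (4B, 4-aligned)
8..10  m16  (2B, 2-aligned)

0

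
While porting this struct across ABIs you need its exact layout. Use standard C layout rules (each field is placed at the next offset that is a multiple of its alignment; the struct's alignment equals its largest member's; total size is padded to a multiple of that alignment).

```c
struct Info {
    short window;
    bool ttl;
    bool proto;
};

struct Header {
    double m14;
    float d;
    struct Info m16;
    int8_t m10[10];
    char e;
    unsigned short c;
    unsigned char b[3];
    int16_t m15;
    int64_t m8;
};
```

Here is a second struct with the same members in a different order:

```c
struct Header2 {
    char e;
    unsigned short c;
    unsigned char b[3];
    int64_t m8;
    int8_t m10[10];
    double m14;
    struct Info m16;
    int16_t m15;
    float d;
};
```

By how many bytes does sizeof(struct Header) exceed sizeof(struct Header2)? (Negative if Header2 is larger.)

Info: @0: window [2B, align 2] → 2; @2: ttl [1B, align 1] → 3; @3: proto [1B, align 1] → 4; size 4, align 2
@0: m14 [8B, align 8] → 8
@8: d [4B, align 4] → 12
@12: m16 [4B, align 2] → 16
@16: m10 [10B, align 1] → 26
@26: e [1B, align 1] → 27
+1 pad (align 2)
@28: c [2B, align 2] → 30
@30: b [3B, align 1] → 33
+1 pad (align 2)
@34: m15 [2B, align 2] → 36
+4 pad (align 8)
@40: m8 [8B, align 8] → 48
size 48, align 8
— Header2 —
@0: e [1B, align 1] → 1
+1 pad (align 2)
@2: c [2B, align 2] → 4
@4: b [3B, align 1] → 7
+1 pad (align 8)
@8: m8 [8B, align 8] → 16
@16: m10 [10B, align 1] → 26
+6 pad (align 8)
@32: m14 [8B, align 8] → 40
@40: m16 [4B, align 2] → 44
@44: m15 [2B, align 2] → 46
+2 pad (align 4)
@48: d [4B, align 4] → 52
+4 tail pad (align 8)
size 56, align 8
48 − 56 = -8

-8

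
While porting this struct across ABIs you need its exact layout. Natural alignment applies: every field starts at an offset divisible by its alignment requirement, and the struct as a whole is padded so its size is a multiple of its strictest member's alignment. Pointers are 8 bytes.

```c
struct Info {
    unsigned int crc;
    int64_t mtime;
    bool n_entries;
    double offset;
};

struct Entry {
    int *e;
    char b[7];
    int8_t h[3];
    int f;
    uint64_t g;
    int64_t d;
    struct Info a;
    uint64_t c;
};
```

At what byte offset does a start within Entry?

Info: crc at 0 (size 4, align 4) → ends 4; pad 4 to align 8 for mtime; mtime at 8 (size 8, align 8) → ends 16; n_entries at 16 (size 1, align 1) → ends 17; pad 7 to align 8 for offset; offset at 24 (size 8, align 8) → ends 32; total 32 bytes, alignment 8
e at 0 (size 8, align 8) → ends 8
b at 8 (size 7, align 1) → ends 15
h at 15 (size 3, align 1) → ends 18
pad 2 to align 4 for f
f at 20 (size 4, align 4) → ends 24
g at 24 (size 8, align 8) → ends 32
d at 32 (size 8, align 8) → ends 40
a at 40 (size 32, align 8) → ends 72

40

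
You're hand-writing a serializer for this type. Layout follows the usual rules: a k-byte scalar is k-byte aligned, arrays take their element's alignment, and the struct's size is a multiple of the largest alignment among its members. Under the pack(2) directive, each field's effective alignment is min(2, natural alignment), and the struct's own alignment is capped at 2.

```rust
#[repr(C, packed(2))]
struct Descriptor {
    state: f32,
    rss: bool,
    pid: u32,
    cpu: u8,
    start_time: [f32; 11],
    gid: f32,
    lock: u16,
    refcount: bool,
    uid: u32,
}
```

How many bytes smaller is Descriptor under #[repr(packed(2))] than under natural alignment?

natural layout:
  0..4  state  (4B, 4-aligned)
  4..5  rss  (1B, 1-aligned)
  5..8  -- padding (3B)
  8..12  pid  (4B, 4-aligned)
  12..13  cpu  (1B, 1-aligned)
  13..16  -- padding (3B)
  16..60  start_time  (44B, 4-aligned)
  60..64  gid  (4B, 4-aligned)
  64..66  lock  (2B, 2-aligned)
  66..67  refcount  (1B, 1-aligned)
  67..68  -- padding (1B)
  68..72  uid  (4B, 4-aligned)
  sizeof = 72, alignof = 4
packed(2) layout:
  0..4  state  (4B, 2-aligned)
  4..5  rss  (1B, 1-aligned)
  5..6  -- padding (1B)
  6..10  pid  (4B, 2-aligned)
  10..11  cpu  (1B, 1-aligned)
  11..12  -- padding (1B)
  12..56  start_time  (44B, 2-aligned)
  56..60  gid  (4B, 2-aligned)
  60..62  lock  (2B, 2-aligned)
  62..63  refcount  (1B, 1-aligned)
  63..64  -- padding (1B)
  64..68  uid  (4B, 2-aligned)
  sizeof = 68, alignof = 2
72 − 68 = 4

4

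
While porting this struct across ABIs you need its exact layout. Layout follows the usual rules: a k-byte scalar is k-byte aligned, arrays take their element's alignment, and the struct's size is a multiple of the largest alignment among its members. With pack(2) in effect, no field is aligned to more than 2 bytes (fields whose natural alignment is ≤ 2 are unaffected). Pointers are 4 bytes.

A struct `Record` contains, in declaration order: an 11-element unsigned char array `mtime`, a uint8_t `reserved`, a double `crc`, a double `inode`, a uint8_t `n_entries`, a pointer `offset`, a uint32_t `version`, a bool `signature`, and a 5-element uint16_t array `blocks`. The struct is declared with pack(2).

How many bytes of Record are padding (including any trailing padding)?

@0: mtime [11B, align 1] → 11
@11: reserved [1B, align 1] → 12
@12: crc [8B, align 2] → 20
@20: inode [8B, align 2] → 28
@28: n_entries [1B, align 1] → 29
+1 pad (align 2)
@30: offset [4B, align 2] → 34
@34: version [4B, align 2] → 38
@38: signature [1B, align 1] → 39
+1 pad (align 2)
@40: blocks [10B, align 2] → 50
size 50, align 2
data bytes 48, size 50 → padding 2

2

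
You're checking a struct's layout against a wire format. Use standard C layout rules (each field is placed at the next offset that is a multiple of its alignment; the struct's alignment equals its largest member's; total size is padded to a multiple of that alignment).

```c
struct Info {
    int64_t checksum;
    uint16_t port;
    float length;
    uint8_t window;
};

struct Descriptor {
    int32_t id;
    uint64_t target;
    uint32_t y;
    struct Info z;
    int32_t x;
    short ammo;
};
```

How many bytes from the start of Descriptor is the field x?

Info: checksum at 0 (size 8, align 8) → ends 8; port at 8 (size 2, align 2) → ends 10; pad 2 to align 4 for length; length at 12 (size 4, align 4) → ends 16; window at 16 (size 1, align 1) → ends 17; tail pad 7 to reach multiple of 8; total 24 bytes, alignment 8
id at 0 (size 4, align 4) → ends 4
pad 4 to align 8 for target
target at 8 (size 8, align 8) → ends 16
y at 16 (size 4, align 4) → ends 20
pad 4 to align 8 for z
z at 24 (size 24, align 8) → ends 48
x at 48 (size 4, align 4) → ends 52

48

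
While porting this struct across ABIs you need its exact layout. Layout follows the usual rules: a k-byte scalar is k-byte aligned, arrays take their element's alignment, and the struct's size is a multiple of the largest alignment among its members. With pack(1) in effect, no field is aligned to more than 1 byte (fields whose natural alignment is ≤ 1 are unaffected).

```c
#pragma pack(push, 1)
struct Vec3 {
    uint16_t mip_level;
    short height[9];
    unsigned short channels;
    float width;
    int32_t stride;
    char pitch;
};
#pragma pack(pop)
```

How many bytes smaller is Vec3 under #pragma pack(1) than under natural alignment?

5

natural layout:
  @0: mip_level [2B, align 2] → 2
  @2: height [18B, align 2] → 20
  @20: channels [2B, align 2] → 22
  +2 pad (align 4)
  @24: width [4B, align 4] → 28
  @28: stride [4B, align 4] → 32
  @32: pitch [1B, align 1] → 33
  +3 tail pad (align 4)
  size 36, align 4
packed(1) layout:
  @0: mip_level [2B, align 1] → 2
  @2: height [18B, align 1] → 20
  @20: channels [2B, align 1] → 22
  @22: width [4B, align 1] → 26
  @26: stride [4B, align 1] → 30
  @30: pitch [1B, align 1] → 31
  size 31, align 1
36 − 31 = 5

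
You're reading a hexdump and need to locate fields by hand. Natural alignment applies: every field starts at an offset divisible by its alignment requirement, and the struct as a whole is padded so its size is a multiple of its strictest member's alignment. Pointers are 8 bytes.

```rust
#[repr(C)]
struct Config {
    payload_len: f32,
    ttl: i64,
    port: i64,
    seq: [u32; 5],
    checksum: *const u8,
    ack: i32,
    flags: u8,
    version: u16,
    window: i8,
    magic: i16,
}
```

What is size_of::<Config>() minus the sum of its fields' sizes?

payload_len at 0 (size 4, align 4) → ends 4
pad 4 to align 8 for ttl
ttl at 8 (size 8, align 8) → ends 16
port at 16 (size 8, align 8) → ends 24
seq at 24 (size 20, align 4) → ends 44
pad 4 to align 8 for checksum
checksum at 48 (size 8, align 8) → ends 56
ack at 56 (size 4, align 4) → ends 60
flags at 60 (size 1, align 1) → ends 61
pad 1 to align 2 for version
version at 62 (size 2, align 2) → ends 64
window at 64 (size 1, align 1) → ends 65
pad 1 to align 2 for magic
magic at 66 (size 2, align 2) → ends 68
tail pad 4 to reach multiple of 8
total 72 bytes, alignment 8
data bytes 58, size 72 → padding 14

14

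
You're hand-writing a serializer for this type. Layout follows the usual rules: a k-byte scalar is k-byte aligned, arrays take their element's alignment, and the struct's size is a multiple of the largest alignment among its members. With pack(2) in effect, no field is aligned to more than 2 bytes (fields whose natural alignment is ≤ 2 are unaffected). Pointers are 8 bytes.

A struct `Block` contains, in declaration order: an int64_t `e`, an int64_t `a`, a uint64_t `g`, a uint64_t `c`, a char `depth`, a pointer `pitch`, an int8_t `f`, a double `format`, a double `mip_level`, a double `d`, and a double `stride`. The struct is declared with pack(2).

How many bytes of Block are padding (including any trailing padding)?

2

@0: e [8B, align 2] → 8
@8: a [8B, align 2] → 16
@16: g [8B, align 2] → 24
@24: c [8B, align 2] → 32
@32: depth [1B, align 1] → 33
+1 pad (align 2)
@34: pitch [8B, align 2] → 42
@42: f [1B, align 1] → 43
+1 pad (align 2)
@44: format [8B, align 2] → 52
@52: mip_level [8B, align 2] → 60
@60: d [8B, align 2] → 68
@68: stride [8B, align 2] → 76
size 76, align 2
data bytes 74, size 76 → padding 2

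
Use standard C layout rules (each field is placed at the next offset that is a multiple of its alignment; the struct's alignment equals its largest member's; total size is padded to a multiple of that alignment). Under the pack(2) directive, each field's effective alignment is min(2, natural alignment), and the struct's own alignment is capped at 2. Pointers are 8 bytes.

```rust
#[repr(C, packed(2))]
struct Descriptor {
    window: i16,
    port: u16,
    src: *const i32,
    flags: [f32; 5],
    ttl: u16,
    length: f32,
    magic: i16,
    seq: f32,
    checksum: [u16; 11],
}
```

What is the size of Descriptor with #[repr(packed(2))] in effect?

66

window at 0 (size 2, align 2) → ends 2
port at 2 (size 2, align 2) → ends 4
src at 4 (size 8, align 2) → ends 12
flags at 12 (size 20, align 2) → ends 32
ttl at 32 (size 2, align 2) → ends 34
length at 34 (size 4, align 2) → ends 38
magic at 38 (size 2, align 2) → ends 40
seq at 40 (size 4, align 2) → ends 44
checksum at 44 (size 22, align 2) → ends 66
total 66 bytes, alignment 2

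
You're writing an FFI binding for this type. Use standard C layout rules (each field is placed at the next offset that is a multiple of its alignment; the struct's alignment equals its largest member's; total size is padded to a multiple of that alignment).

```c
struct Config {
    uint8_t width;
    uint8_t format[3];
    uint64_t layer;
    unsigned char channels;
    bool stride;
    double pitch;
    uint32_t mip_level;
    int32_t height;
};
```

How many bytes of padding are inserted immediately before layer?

4

0..1  width  (1B, 1-aligned)
1..4  format  (3B, 1-aligned)
4..8  -- padding (4B)
8..16  layer  (8B, 8-aligned)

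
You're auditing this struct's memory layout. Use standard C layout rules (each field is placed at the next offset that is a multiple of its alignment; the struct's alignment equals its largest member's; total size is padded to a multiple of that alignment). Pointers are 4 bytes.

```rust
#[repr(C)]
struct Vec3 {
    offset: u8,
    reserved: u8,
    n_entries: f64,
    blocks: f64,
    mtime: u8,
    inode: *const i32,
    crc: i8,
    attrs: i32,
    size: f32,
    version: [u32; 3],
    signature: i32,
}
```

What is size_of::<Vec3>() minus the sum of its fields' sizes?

0..1  offset  (1B, 1-aligned)
1..2  reserved  (1B, 1-aligned)
2..8  -- padding (6B)
8..16  n_entries  (8B, 8-aligned)
16..24  blocks  (8B, 8-aligned)
24..25  mtime  (1B, 1-aligned)
25..28  -- padding (3B)
28..32  inode  (4B, 4-aligned)
32..33  crc  (1B, 1-aligned)
33..36  -- padding (3B)
36..40  attrs  (4B, 4-aligned)
40..44  size  (4B, 4-aligned)
44..56  version  (12B, 4-aligned)
56..60  signature  (4B, 4-aligned)
60..64  -- tail padding (4B)
sizeof = 64, alignof = 8
data bytes 48, size 64 → padding 16

16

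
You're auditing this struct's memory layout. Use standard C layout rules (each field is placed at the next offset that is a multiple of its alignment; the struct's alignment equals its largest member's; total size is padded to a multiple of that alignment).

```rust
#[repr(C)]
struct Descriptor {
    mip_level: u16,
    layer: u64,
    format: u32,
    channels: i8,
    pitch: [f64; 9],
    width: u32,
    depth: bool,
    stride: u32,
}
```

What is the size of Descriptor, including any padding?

0..2  mip_level  (2B, 2-aligned)
2..8  -- padding (6B)
8..16  layer  (8B, 8-aligned)
16..20  format  (4B, 4-aligned)
20..21  channels  (1B, 1-aligned)
21..24  -- padding (3B)
24..96  pitch  (72B, 8-aligned)
96..100  width  (4B, 4-aligned)
100..101  depth  (1B, 1-aligned)
101..104  -- padding (3B)
104..108  stride  (4B, 4-aligned)
108..112  -- tail padding (4B)
sizeof = 112, alignof = 8

112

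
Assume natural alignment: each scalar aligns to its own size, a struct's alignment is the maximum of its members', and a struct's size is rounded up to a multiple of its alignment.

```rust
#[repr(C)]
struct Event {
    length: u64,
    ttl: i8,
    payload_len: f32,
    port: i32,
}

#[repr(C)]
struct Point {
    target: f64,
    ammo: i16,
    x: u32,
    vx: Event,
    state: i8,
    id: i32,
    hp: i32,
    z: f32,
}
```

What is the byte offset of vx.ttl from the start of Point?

Event: length at 0 (size 8, align 8) → ends 8; ttl at 8 (size 1, align 1) → ends 9; pad 3 to align 4 for payload_len; payload_len at 12 (size 4, align 4) → ends 16; port at 16 (size 4, align 4) → ends 20; tail pad 4 to reach multiple of 8; total 24 bytes, alignment 8
target at 0 (size 8, align 8) → ends 8
ammo at 8 (size 2, align 2) → ends 10
pad 2 to align 4 for x
x at 12 (size 4, align 4) → ends 16
vx at 16 (size 24, align 8) → ends 40
within Event: ttl at 8
16 + 8 = 24

24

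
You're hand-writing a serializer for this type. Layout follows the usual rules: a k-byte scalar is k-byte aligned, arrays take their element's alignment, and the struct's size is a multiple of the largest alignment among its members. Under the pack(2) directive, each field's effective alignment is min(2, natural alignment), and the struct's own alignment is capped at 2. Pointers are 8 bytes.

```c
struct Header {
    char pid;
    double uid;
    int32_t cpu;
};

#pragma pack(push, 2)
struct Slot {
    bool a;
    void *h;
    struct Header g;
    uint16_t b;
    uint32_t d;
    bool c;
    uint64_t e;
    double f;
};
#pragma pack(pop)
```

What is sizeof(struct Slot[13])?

Header: @0: pid [1B, align 1] → 1; +7 pad (align 8); @8: uid [8B, align 8] → 16; @16: cpu [4B, align 4] → 20; +4 tail pad (align 8); size 24, align 8
@0: a [1B, align 1] → 1
+1 pad (align 2)
@2: h [8B, align 2] → 10
@10: g [24B, align 2] → 34
@34: b [2B, align 2] → 36
@36: d [4B, align 2] → 40
@40: c [1B, align 1] → 41
+1 pad (align 2)
@42: e [8B, align 2] → 50
@50: f [8B, align 2] → 58
size 58, align 2
array of 13: 13 × 58 = 754

754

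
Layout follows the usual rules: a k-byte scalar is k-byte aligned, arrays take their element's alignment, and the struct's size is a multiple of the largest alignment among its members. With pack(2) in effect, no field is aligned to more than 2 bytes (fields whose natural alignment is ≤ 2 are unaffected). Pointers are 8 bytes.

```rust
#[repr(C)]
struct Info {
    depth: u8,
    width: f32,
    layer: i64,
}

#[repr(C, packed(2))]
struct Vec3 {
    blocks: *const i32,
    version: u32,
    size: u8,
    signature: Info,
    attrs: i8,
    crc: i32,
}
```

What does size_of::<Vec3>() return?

Info: depth at 0 (size 1, align 1) → ends 1; pad 3 to align 4 for width; width at 4 (size 4, align 4) → ends 8; layer at 8 (size 8, align 8) → ends 16; total 16 bytes, alignment 8
blocks at 0 (size 8, align 2) → ends 8
version at 8 (size 4, align 2) → ends 12
size at 12 (size 1, align 1) → ends 13
pad 1 to align 2 for signature
signature at 14 (size 16, align 2) → ends 30
attrs at 30 (size 1, align 1) → ends 31
pad 1 to align 2 for crc
crc at 32 (size 4, align 2) → ends 36
total 36 bytes, alignment 2

36 bytes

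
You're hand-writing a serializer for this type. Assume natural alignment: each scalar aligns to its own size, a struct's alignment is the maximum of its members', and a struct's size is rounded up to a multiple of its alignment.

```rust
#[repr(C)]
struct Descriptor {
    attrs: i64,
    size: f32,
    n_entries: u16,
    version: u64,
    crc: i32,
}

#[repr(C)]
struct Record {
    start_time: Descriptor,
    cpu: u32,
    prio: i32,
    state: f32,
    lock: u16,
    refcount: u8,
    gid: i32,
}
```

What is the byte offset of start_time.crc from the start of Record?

24

Descriptor: attrs at 0 (size 8, align 8) → ends 8; size at 8 (size 4, align 4) → ends 12; n_entries at 12 (size 2, align 2) → ends 14; pad 2 to align 8 for version; version at 16 (size 8, align 8) → ends 24; crc at 24 (size 4, align 4) → ends 28; tail pad 4 to reach multiple of 8; total 32 bytes, alignment 8
start_time at 0 (size 32, align 8) → ends 32
within Descriptor: crc at 24
0 + 24 = 24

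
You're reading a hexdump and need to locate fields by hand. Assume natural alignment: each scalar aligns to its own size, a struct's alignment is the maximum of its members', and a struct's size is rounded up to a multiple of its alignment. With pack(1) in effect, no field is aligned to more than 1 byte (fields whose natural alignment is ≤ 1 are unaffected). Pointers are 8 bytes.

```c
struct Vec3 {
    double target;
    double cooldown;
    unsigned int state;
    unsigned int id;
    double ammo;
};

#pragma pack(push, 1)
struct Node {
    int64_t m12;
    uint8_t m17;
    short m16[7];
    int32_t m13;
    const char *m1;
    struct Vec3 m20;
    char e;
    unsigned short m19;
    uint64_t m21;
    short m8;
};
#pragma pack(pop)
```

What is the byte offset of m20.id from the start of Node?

Vec3: target at 0 (size 8, align 8) → ends 8; cooldown at 8 (size 8, align 8) → ends 16; state at 16 (size 4, align 4) → ends 20; id at 20 (size 4, align 4) → ends 24; ammo at 24 (size 8, align 8) → ends 32; total 32 bytes, alignment 8
m12 at 0 (size 8, align 1) → ends 8
m17 at 8 (size 1, align 1) → ends 9
m16 at 9 (size 14, align 1) → ends 23
m13 at 23 (size 4, align 1) → ends 27
m1 at 27 (size 8, align 1) → ends 35
m20 at 35 (size 32, align 1) → ends 67
within Vec3: id at 20
35 + 20 = 55

55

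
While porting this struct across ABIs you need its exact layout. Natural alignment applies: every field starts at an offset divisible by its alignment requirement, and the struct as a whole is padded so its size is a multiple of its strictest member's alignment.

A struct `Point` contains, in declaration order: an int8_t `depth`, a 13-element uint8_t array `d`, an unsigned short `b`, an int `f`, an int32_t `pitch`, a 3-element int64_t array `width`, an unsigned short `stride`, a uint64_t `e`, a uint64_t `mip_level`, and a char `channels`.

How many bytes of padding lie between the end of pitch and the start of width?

0

@0: depth [1B, align 1] → 1
@1: d [13B, align 1] → 14
@14: b [2B, align 2] → 16
@16: f [4B, align 4] → 20
@20: pitch [4B, align 4] → 24
@24: width [24B, align 8] → 48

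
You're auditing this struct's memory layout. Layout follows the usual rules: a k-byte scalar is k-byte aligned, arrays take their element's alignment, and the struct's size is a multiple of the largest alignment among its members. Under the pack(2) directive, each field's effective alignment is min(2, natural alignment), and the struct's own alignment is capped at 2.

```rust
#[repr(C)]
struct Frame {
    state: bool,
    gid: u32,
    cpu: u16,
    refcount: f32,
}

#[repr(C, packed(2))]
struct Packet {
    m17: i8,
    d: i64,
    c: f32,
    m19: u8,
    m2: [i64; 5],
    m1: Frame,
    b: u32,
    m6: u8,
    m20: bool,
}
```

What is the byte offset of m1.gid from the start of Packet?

60

Frame: state at 0 (size 1, align 1) → ends 1; pad 3 to align 4 for gid; gid at 4 (size 4, align 4) → ends 8; cpu at 8 (size 2, align 2) → ends 10; pad 2 to align 4 for refcount; refcount at 12 (size 4, align 4) → ends 16; total 16 bytes, alignment 4
m17 at 0 (size 1, align 1) → ends 1
pad 1 to align 2 for d
d at 2 (size 8, align 2) → ends 10
c at 10 (size 4, align 2) → ends 14
m19 at 14 (size 1, align 1) → ends 15
pad 1 to align 2 for m2
m2 at 16 (size 40, align 2) → ends 56
m1 at 56 (size 16, align 2) → ends 72
within Frame: gid at 4
56 + 4 = 60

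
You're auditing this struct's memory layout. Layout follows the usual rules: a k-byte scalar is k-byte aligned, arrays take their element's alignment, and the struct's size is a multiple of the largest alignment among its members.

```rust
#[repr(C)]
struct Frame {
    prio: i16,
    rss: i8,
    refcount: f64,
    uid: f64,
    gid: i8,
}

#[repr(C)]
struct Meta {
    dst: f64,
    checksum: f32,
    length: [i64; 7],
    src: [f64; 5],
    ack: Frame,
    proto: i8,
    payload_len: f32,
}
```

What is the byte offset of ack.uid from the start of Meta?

Frame: @0: prio [2B, align 2] → 2; @2: rss [1B, align 1] → 3; +5 pad (align 8); @8: refcount [8B, align 8] → 16; @16: uid [8B, align 8] → 24; @24: gid [1B, align 1] → 25; +7 tail pad (align 8); size 32, align 8
@0: dst [8B, align 8] → 8
@8: checksum [4B, align 4] → 12
+4 pad (align 8)
@16: length [56B, align 8] → 72
@72: src [40B, align 8] → 112
@112: ack [32B, align 8] → 144
within Frame: uid at 16
112 + 16 = 128

128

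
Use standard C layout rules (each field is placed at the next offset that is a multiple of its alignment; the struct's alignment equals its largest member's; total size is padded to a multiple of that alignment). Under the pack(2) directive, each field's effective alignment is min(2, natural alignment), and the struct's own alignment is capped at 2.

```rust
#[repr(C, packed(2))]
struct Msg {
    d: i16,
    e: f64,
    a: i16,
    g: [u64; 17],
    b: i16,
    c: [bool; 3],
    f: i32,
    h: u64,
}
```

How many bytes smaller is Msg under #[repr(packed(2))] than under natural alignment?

18

natural layout:
  @0: d [2B, align 2] → 2
  +6 pad (align 8)
  @8: e [8B, align 8] → 16
  @16: a [2B, align 2] → 18
  +6 pad (align 8)
  @24: g [136B, align 8] → 160
  @160: b [2B, align 2] → 162
  @162: c [3B, align 1] → 165
  +3 pad (align 4)
  @168: f [4B, align 4] → 172
  +4 pad (align 8)
  @176: h [8B, align 8] → 184
  size 184, align 8
packed(2) layout:
  @0: d [2B, align 2] → 2
  @2: e [8B, align 2] → 10
  @10: a [2B, align 2] → 12
  @12: g [136B, align 2] → 148
  @148: b [2B, align 2] → 150
  @150: c [3B, align 1] → 153
  +1 pad (align 2)
  @154: f [4B, align 2] → 158
  @158: h [8B, align 2] → 166
  size 166, align 2
184 − 166 = 18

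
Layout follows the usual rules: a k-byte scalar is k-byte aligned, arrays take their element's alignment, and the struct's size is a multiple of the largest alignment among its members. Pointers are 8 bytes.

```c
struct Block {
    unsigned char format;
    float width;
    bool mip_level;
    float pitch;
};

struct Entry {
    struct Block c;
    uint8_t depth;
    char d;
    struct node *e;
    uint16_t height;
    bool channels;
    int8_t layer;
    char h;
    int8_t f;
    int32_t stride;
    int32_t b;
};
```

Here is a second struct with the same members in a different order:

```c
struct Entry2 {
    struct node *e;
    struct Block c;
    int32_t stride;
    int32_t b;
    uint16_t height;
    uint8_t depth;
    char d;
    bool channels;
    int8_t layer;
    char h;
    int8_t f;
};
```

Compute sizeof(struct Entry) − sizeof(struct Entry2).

8

Block: format at 0 (size 1, align 1) → ends 1; pad 3 to align 4 for width; width at 4 (size 4, align 4) → ends 8; mip_level at 8 (size 1, align 1) → ends 9; pad 3 to align 4 for pitch; pitch at 12 (size 4, align 4) → ends 16; total 16 bytes, alignment 4
c at 0 (size 16, align 4) → ends 16
depth at 16 (size 1, align 1) → ends 17
d at 17 (size 1, align 1) → ends 18
pad 6 to align 8 for e
e at 24 (size 8, align 8) → ends 32
height at 32 (size 2, align 2) → ends 34
channels at 34 (size 1, align 1) → ends 35
layer at 35 (size 1, align 1) → ends 36
h at 36 (size 1, align 1) → ends 37
f at 37 (size 1, align 1) → ends 38
pad 2 to align 4 for stride
stride at 40 (size 4, align 4) → ends 44
b at 44 (size 4, align 4) → ends 48
total 48 bytes, alignment 8
— Entry2 —
e at 0 (size 8, align 8) → ends 8
c at 8 (size 16, align 4) → ends 24
stride at 24 (size 4, align 4) → ends 28
b at 28 (size 4, align 4) → ends 32
height at 32 (size 2, align 2) → ends 34
depth at 34 (size 1, align 1) → ends 35
d at 35 (size 1, align 1) → ends 36
channels at 36 (size 1, align 1) → ends 37
layer at 37 (size 1, align 1) → ends 38
h at 38 (size 1, align 1) → ends 39
f at 39 (size 1, align 1) → ends 40
total 40 bytes, alignment 8
48 − 40 = 8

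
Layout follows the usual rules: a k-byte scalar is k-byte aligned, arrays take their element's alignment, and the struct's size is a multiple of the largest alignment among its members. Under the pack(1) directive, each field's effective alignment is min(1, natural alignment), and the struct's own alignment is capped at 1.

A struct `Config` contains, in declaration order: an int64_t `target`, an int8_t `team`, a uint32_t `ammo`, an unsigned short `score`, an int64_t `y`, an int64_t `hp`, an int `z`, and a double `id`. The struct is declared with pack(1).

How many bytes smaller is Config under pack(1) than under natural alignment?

13

natural layout:
  @0: target [8B, align 8] → 8
  @8: team [1B, align 1] → 9
  +3 pad (align 4)
  @12: ammo [4B, align 4] → 16
  @16: score [2B, align 2] → 18
  +6 pad (align 8)
  @24: y [8B, align 8] → 32
  @32: hp [8B, align 8] → 40
  @40: z [4B, align 4] → 44
  +4 pad (align 8)
  @48: id [8B, align 8] → 56
  size 56, align 8
packed(1) layout:
  @0: target [8B, align 1] → 8
  @8: team [1B, align 1] → 9
  @9: ammo [4B, align 1] → 13
  @13: score [2B, align 1] → 15
  @15: y [8B, align 1] → 23
  @23: hp [8B, align 1] → 31
  @31: z [4B, align 1] → 35
  @35: id [8B, align 1] → 43
  size 43, align 1
56 − 43 = 13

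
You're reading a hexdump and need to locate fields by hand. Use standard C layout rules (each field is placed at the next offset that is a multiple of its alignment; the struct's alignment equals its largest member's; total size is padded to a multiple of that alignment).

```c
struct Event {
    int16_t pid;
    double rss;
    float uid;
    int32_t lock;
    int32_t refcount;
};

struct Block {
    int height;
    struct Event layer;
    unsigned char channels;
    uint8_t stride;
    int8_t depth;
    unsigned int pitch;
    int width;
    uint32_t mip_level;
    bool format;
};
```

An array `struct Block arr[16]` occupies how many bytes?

1024

Event: @0: pid [2B, align 2] → 2; +6 pad (align 8); @8: rss [8B, align 8] → 16; @16: uid [4B, align 4] → 20; @20: lock [4B, align 4] → 24; @24: refcount [4B, align 4] → 28; +4 tail pad (align 8); size 32, align 8
@0: height [4B, align 4] → 4
+4 pad (align 8)
@8: layer [32B, align 8] → 40
@40: channels [1B, align 1] → 41
@41: stride [1B, align 1] → 42
@42: depth [1B, align 1] → 43
+1 pad (align 4)
@44: pitch [4B, align 4] → 48
@48: width [4B, align 4] → 52
@52: mip_level [4B, align 4] → 56
@56: format [1B, align 1] → 57
+7 tail pad (align 8)
size 64, align 8
array of 16: 16 × 64 = 1024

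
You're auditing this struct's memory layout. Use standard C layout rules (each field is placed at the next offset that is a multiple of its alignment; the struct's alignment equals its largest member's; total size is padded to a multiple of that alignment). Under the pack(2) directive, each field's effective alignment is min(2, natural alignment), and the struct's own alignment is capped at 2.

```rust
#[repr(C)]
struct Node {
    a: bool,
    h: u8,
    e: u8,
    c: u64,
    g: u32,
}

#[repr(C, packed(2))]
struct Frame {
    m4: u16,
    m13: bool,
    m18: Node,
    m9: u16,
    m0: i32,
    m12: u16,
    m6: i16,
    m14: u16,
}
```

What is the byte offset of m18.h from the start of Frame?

Node: a at 0 (size 1, align 1) → ends 1; h at 1 (size 1, align 1) → ends 2; e at 2 (size 1, align 1) → ends 3; pad 5 to align 8 for c; c at 8 (size 8, align 8) → ends 16; g at 16 (size 4, align 4) → ends 20; tail pad 4 to reach multiple of 8; total 24 bytes, alignment 8
m4 at 0 (size 2, align 2) → ends 2
m13 at 2 (size 1, align 1) → ends 3
pad 1 to align 2 for m18
m18 at 4 (size 24, align 2) → ends 28
within Node: h at 1
4 + 1 = 5

5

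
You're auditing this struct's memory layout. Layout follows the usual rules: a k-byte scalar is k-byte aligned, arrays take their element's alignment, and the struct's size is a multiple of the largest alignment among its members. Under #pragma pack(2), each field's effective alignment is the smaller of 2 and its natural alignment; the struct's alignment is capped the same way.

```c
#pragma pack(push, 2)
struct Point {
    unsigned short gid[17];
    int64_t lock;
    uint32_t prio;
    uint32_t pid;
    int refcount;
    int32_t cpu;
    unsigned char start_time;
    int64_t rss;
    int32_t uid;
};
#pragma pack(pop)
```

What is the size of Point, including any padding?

72

@0: gid [34B, align 2] → 34
@34: lock [8B, align 2] → 42
@42: prio [4B, align 2] → 46
@46: pid [4B, align 2] → 50
@50: refcount [4B, align 2] → 54
@54: cpu [4B, align 2] → 58
@58: start_time [1B, align 1] → 59
+1 pad (align 2)
@60: rss [8B, align 2] → 68
@68: uid [4B, align 2] → 72
size 72, align 2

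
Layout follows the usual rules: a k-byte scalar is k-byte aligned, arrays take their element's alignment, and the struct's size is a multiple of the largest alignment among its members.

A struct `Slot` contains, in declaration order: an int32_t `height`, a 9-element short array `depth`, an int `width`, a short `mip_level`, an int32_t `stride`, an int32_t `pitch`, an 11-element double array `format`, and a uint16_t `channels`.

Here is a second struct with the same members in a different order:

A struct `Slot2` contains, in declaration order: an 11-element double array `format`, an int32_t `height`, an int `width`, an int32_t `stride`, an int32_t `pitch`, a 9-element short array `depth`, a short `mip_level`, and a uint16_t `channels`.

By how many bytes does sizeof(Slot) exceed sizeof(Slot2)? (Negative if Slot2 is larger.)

8

height at 0 (size 4, align 4) → ends 4
depth at 4 (size 18, align 2) → ends 22
pad 2 to align 4 for width
width at 24 (size 4, align 4) → ends 28
mip_level at 28 (size 2, align 2) → ends 30
pad 2 to align 4 for stride
stride at 32 (size 4, align 4) → ends 36
pitch at 36 (size 4, align 4) → ends 40
format at 40 (size 88, align 8) → ends 128
channels at 128 (size 2, align 2) → ends 130
tail pad 6 to reach multiple of 8
total 136 bytes, alignment 8
— Slot2 —
format at 0 (size 88, align 8) → ends 88
height at 88 (size 4, align 4) → ends 92
width at 92 (size 4, align 4) → ends 96
stride at 96 (size 4, align 4) → ends 100
pitch at 100 (size 4, align 4) → ends 104
depth at 104 (size 18, align 2) → ends 122
mip_level at 122 (size 2, align 2) → ends 124
channels at 124 (size 2, align 2) → ends 126
tail pad 2 to reach multiple of 8
total 128 bytes, alignment 8
136 − 128 = 8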